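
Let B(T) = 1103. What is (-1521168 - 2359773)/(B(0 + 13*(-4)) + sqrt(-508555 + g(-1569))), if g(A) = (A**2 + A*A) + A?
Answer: 4280677923/3196789 - 3880941*sqrt(4413398)/3196789 ≈ -1211.4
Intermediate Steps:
g(A) = A + 2*A**2 (g(A) = (A**2 + A**2) + A = 2*A**2 + A = A + 2*A**2)
(-1521168 - 2359773)/(B(0 + 13*(-4)) + sqrt(-508555 + g(-1569))) = (-1521168 - 2359773)/(1103 + sqrt(-508555 - 1569*(1 + 2*(-1569)))) = -3880941/(1103 + sqrt(-508555 - 1569*(1 - 3138))) = -3880941/(1103 + sqrt(-508555 - 1569*(-3137))) = -3880941/(1103 + sqrt(-508555 + 4921953)) = -3880941/(1103 + sqrt(4413398))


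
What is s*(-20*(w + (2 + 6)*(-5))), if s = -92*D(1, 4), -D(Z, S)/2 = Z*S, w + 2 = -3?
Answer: 662400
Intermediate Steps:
w = -5 (w = -2 - 3 = -5)
D(Z, S) = -2*S*Z (D(Z, S) = -2*Z*S = -2*S*Z)
s = 736 (s = -(-184)*4 = -92*(-8) = 736)
s*(-20*(w + (2 + 6)*(-5))) = 736*(-20*(-5 + (2 + 6)*(-5))) = 736*(-20*(-5 + 8*(-5))) = 736*(-20*(-5 - 40)) = 736*(-20*(-45)) = 736*900 = 662400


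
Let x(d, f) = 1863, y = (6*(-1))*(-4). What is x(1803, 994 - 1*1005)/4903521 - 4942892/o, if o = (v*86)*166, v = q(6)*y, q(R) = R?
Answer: -2019478739305/840031989552 ≈ -2.4040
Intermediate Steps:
y = 24 (y = -6*(-4) = 24)
v = 144 (v = 6*24 = 144)
o = 2055744 (o = (144*86)*166 = 12384*166 = 2055744)
x(1803, 994 - 1*1005)/4903521 - 4942892/o = 1863/4903521 - 4942892/2055744 = 1863*(1/4903521) - 4942892*1/2055744 = 621/1634507 - 1235723/513936 = -2019478739305/840031989552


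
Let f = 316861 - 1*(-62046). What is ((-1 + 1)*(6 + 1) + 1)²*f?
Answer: 378907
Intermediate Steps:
f = 378907 (f = 316861 + 62046 = 378907)
((-1 + 1)*(6 + 1) + 1)²*f = ((-1 + 1)*(6 + 1) + 1)²*378907 = (0*7 + 1)²*378907 = (0 + 1)²*378907 = 1²*378907 = 1*378907 = 378907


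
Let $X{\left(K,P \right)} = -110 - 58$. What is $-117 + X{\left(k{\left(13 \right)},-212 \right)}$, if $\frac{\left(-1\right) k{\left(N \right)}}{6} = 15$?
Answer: $-285$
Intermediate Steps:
$k{\left(N \right)} = -90$ ($k{\left(N \right)} = \left(-6\right) 15 = -90$)
$X{\left(K,P \right)} = -168$ ($X{\left(K,P \right)} = -110 - 58 = -168$)
$-117 + X{\left(k{\left(13 \right)},-212 \right)} = -117 - 168 = -285$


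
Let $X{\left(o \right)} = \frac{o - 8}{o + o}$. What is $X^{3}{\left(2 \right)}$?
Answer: $- \frac{27}{8} \approx -3.375$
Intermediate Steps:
$X{\left(o \right)} = \frac{-8 + o}{2 o}$
$X^{3}{\left(2 \right)} = \left(\frac{-8 + 2}{2 \cdot 2}\right)^{3} = \left(\frac{1}{2} \cdot \frac{1}{2} \left(-6\right)\right)^{3} = \left(- \frac{3}{2}\right)^{3} = - \frac{27}{8}$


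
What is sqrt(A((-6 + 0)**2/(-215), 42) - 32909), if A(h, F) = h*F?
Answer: I*sqrt(1521543605)/215 ≈ 181.43*I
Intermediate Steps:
A(h, F) = F*h
sqrt(A((-6 + 0)**2/(-215), 42) - 32909) = sqrt(42*((-6 + 0)**2/(-215)) - 32909) = sqrt(42*((-6)**2*(-1/215)) - 32909) = sqrt(42*(36*(-1/215)) - 32909) = sqrt(42*(-36/215) - 32909) = sqrt(-1512/215 - 32909) = sqrt(-7076947/215) = I*sqrt(1521543605)/215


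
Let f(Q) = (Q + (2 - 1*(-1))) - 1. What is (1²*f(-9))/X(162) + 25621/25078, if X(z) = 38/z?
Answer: -13732427/476482 ≈ -28.820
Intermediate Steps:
f(Q) = 2 + Q (f(Q) = (Q + (2 + 1)) - 1 = (Q + 3) - 1 = (3 + Q) - 1 = 2 + Q)
(1²*f(-9))/X(162) + 25621/25078 = (1²*(2 - 9))/((38/162)) + 25621/25078 = (1*(-7))/((38*(1/162))) + 25621*(1/25078) = -7/19/81 + 25621/25078 = -7*81/19 + 25621/25078 = -567/19 + 25621/25078 = -13732427/476482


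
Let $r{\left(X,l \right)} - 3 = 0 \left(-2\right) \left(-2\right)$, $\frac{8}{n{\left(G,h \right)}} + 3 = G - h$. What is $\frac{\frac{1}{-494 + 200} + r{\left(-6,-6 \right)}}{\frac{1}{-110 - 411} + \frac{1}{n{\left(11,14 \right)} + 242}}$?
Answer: $\frac{165699361}{123627} \approx 1340.3$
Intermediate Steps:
$n{\left(G,h \right)} = \frac{8}{-3 + G - h}$ ($n{\left(G,h \right)} = \frac{8}{-3 + \left(G - h\right)} = \frac{8}{-3 + G - h}$)
$r{\left(X,l \right)} = 3$ ($r{\left(X,l \right)} = 3 + 0 \left(-2\right) \left(-2\right) = 3 + 0 \left(-2\right) = 3 + 0 = 3$)
$\frac{\frac{1}{-494 + 200} + r{\left(-6,-6 \right)}}{\frac{1}{-110 - 411} + \frac{1}{n{\left(11,14 \right)} + 242}} = \frac{\frac{1}{-494 + 200} + 3}{\frac{1}{-110 - 411} + \frac{1}{- \frac{8}{3 + 14 - 11} + 242}} = \frac{\frac{1}{-294} + 3}{\frac{1}{-521} + \frac{1}{- \frac{8}{3 + 14 - 11} + 242}} = \frac{- \frac{1}{294} + 3}{- \frac{1}{521} + \frac{1}{- \frac{8}{6} + 242}} = \frac{881}{294 \left(- \frac{1}{521} + \frac{1}{\left(-8\right) \frac{1}{6} + 242}\right)} = \frac{881}{294 \left(- \frac{1}{521} + \frac{1}{- \frac{4}{3} + 242}\right)} = \frac{881}{294 \left(- \frac{1}{521} + \frac{1}{\frac{722}{3}}\right)} = \frac{881}{294 \left(- \frac{1}{521} + \frac{3}{722}\right)} = \frac{881}{294 \cdot \frac{841}{376162}} = \frac{881}{294} \cdot \frac{376162}{841} = \frac{165699361}{123627}$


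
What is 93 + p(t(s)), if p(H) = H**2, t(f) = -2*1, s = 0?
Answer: 97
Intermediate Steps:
t(f) = -2
93 + p(t(s)) = 93 + (-2)**2 = 93 + 4 = 97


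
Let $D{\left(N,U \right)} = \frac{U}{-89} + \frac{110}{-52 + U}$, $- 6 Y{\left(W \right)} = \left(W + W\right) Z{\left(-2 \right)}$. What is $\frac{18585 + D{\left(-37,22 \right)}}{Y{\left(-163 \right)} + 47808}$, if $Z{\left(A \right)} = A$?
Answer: $\frac{2480575}{6367861} \approx 0.38955$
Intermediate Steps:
$Y{\left(W \right)} = \frac{2 W}{3}$ ($Y{\left(W \right)} = - \frac{\left(W + W\right) \left(-2\right)}{6} = - \frac{2 W \left(-2\right)}{6} = - \frac{\left(-4\right) W}{6} = \frac{2 W}{3}$)
$D{\left(N,U \right)} = \frac{110}{-52 + U} - \frac{U}{89}$ ($D{\left(N,U \right)} = U \left(- \frac{1}{89}\right) + \frac{110}{-52 + U} = - \frac{U}{89} + \frac{110}{-52 + U} = \frac{110}{-52 + U} - \frac{U}{89}$)
$\frac{18585 + D{\left(-37,22 \right)}}{Y{\left(-163 \right)} + 47808} = \frac{18585 + \frac{9790 - 22^{2} + 52 \cdot 22}{89 \left(-52 + 22\right)}}{\frac{2}{3} \left(-163\right) + 47808} = \frac{18585 + \frac{9790 - 484 + 1144}{89 \left(-30\right)}}{- \frac{326}{3} + 47808} = \frac{18585 + \frac{1}{89} \left(- \frac{1}{30}\right) \left(9790 - 484 + 1144\right)}{\frac{143098}{3}} = \left(18585 + \frac{1}{89} \left(- \frac{1}{30}\right) 10450\right) \frac{3}{143098} = \left(18585 - \frac{1045}{267}\right) \frac{3}{143098} = \frac{4961150}{267} \cdot \frac{3}{143098} = \frac{2480575}{6367861}$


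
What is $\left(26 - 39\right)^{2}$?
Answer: $169$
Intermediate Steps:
$\left(26 - 39\right)^{2} = \left(-13\right)^{2} = 169$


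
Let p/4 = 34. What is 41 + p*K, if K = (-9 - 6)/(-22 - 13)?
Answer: 695/7 ≈ 99.286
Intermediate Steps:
p = 136 (p = 4*34 = 136)
K = 3/7 (K = -15/(-35) = -15*(-1/35) = 3/7 ≈ 0.42857)
41 + p*K = 41 + 136*(3/7) = 41 + 408/7 = 695/7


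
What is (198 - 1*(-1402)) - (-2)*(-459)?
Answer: 682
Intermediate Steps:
(198 - 1*(-1402)) - (-2)*(-459) = (198 + 1402) - 1*918 = 1600 - 918 = 682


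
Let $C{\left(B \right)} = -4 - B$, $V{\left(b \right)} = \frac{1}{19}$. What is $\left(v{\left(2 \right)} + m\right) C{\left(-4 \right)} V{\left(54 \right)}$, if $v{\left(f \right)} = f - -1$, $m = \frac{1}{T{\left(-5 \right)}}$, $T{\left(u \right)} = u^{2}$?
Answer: $0$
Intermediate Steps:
$V{\left(b \right)} = \frac{1}{19}$
$m = \frac{1}{25}$ ($m = \frac{1}{\left(-5\right)^{2}} = \frac{1}{25} \approx 0.04$)
$v{\left(f \right)} = 1 + f$ ($v{\left(f \right)} = f + 1 = 1 + f$)
$\left(v{\left(2 \right)} + m\right) C{\left(-4 \right)} V{\left(54 \right)} = \left(\left(1 + 2\right) + \frac{1}{25}\right) \left(-4 - -4\right) \frac{1}{19} = \left(3 + \frac{1}{25}\right) \left(-4 + 4\right) \frac{1}{19} = \frac{76}{25} \cdot 0 \cdot \frac{1}{19} = 0 \cdot \frac{1}{19} = 0$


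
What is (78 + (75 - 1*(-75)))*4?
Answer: 912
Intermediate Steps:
(78 + (75 - 1*(-75)))*4 = (78 + (75 + 75))*4 = (78 + 150)*4 = 228*4 = 912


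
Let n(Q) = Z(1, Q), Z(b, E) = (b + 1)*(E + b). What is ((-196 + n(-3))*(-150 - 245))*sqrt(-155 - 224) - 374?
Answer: -374 + 79000*I*sqrt(379) ≈ -374.0 + 1.538e+6*I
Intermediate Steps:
Z(b, E) = (1 + b)*(E + b)
n(Q) = 2 + 2*Q (n(Q) = Q + 1 + 1**2 + Q*1 = Q + 1 + 1 + Q = 2 + 2*Q)
((-196 + n(-3))*(-150 - 245))*sqrt(-155 - 224) - 374 = ((-196 + (2 + 2*(-3)))*(-150 - 245))*sqrt(-155 - 224) - 374 = ((-196 + (2 - 6))*(-395))*sqrt(-379) - 374 = ((-196 - 4)*(-395))*(I*sqrt(379)) - 374 = (-200*(-395))*(I*sqrt(379)) - 374 = 79000*(I*sqrt(379)) - 374 = 79000*I*sqrt(379) - 374 = -374 + 79000*I*sqrt(379)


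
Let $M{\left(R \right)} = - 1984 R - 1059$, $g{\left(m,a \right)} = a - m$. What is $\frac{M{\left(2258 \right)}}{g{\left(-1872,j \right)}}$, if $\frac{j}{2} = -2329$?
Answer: $\frac{640133}{398} \approx 1608.4$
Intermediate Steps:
$j = -4658$ ($j = 2 \left(-2329\right) = -4658$)
$M{\left(R \right)} = -1059 - 1984 R$
$\frac{M{\left(2258 \right)}}{g{\left(-1872,j \right)}} = \frac{-1059 - 4479872}{-4658 - -1872} = \frac{-1059 - 4479872}{-4658 + 1872} = - \frac{4480931}{-2786} = \left(-4480931\right) \left(- \frac{1}{2786}\right) = \frac{640133}{398}$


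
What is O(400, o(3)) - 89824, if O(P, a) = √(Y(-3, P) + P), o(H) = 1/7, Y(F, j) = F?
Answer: -89824 + √397 ≈ -89804.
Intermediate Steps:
o(H) = ⅐
O(P, a) = √(-3 + P)
O(400, o(3)) - 89824 = √(-3 + 400) - 89824 = √397 - 89824 = -89824 + √397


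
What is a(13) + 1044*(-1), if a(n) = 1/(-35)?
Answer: -36541/35 ≈ -1044.0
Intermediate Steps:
a(n) = -1/35
a(13) + 1044*(-1) = -1/35 + 1044*(-1) = -1/35 - 1044 = -36541/35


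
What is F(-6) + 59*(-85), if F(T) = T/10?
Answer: -25078/5 ≈ -5015.6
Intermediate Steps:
F(T) = T/10 (F(T) = T*(⅒) = T/10)
F(-6) + 59*(-85) = (⅒)*(-6) + 59*(-85) = -⅗ - 5015 = -25078/5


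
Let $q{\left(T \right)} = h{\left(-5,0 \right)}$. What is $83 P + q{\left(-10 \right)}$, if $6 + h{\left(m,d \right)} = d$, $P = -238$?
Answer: $-19760$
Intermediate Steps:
$h{\left(m,d \right)} = -6 + d$
$q{\left(T \right)} = -6$ ($q{\left(T \right)} = -6 + 0 = -6$)
$83 P + q{\left(-10 \right)} = 83 \left(-238\right) - 6 = -19754 - 6 = -19760$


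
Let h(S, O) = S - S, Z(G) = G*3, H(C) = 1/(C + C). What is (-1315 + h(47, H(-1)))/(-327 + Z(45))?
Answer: 1315/192 ≈ 6.8490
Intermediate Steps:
H(C) = 1/(2*C)
Z(G) = 3*G
h(S, O) = 0
(-1315 + h(47, H(-1)))/(-327 + Z(45)) = (-1315 + 0)/(-327 + 3*45) = -1315/(-327 + 135) = -1315/(-192) = -1315*(-1/192) = 1315/192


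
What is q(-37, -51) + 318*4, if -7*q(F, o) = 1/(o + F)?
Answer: 783553/616 ≈ 1272.0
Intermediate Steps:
q(F, o) = -1/(7*(F + o)) (q(F, o) = -1/(7*(o + F)) = -1/(7*(F + o)))
q(-37, -51) + 318*4 = -1/(7*(-37) + 7*(-51)) + 318*4 = -1/(-259 - 357) + 1272 = -1/(-616) + 1272 = -1*(-1/616) + 1272 = 1/616 + 1272 = 783553/616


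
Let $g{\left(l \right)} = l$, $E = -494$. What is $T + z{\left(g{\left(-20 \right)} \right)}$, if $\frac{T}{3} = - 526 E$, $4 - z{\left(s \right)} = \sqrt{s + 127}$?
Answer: $779536 - \sqrt{107} \approx 7.7953 \cdot 10^{5}$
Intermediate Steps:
$z{\left(s \right)} = 4 - \sqrt{127 + s}$ ($z{\left(s \right)} = 4 - \sqrt{s + 127} = 4 - \sqrt{127 + s}$)
$T = 779532$ ($T = 3 \left(\left(-526\right) \left(-494\right)\right) = 3 \cdot 259844 = 779532$)
$T + z{\left(g{\left(-20 \right)} \right)} = 779532 + \left(4 - \sqrt{127 - 20}\right) = 779532 + \left(4 - \sqrt{107}\right) = 779536 - \sqrt{107}$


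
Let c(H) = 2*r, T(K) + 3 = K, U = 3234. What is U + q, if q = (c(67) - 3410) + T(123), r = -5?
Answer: -66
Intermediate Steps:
T(K) = -3 + K
c(H) = -10 (c(H) = 2*(-5) = -10)
q = -3300 (q = (-10 - 3410) + (-3 + 123) = -3420 + 120 = -3300)
U + q = 3234 - 3300 = -66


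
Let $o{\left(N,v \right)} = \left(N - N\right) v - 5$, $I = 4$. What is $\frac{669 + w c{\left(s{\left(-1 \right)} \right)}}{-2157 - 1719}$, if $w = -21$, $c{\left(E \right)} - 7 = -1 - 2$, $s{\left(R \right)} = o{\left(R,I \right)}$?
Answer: $- \frac{195}{1292} \approx -0.15093$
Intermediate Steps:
$o{\left(N,v \right)} = -5$ ($o{\left(N,v \right)} = 0 v - 5 = 0 - 5 = -5$)
$s{\left(R \right)} = -5$
$c{\left(E \right)} = 4$ ($c{\left(E \right)} = 7 - 3 = 4$)
$\frac{669 + w c{\left(s{\left(-1 \right)} \right)}}{-2157 - 1719} = \frac{669 - 84}{-2157 - 1719} = \frac{669 - 84}{-3876} = 585 \left(- \frac{1}{3876}\right) = - \frac{195}{1292}$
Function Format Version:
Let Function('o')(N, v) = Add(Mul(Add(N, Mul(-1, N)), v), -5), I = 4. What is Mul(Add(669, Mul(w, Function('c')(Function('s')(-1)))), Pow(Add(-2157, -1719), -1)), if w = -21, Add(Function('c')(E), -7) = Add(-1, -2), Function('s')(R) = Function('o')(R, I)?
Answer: Rational(-195, 1292) ≈ -0.15093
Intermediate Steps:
Function('o')(N, v) = -5 (Function('o')(N, v) = Add(Mul(0, v), -5) = Add(0, -5) = -5)
Function('s')(R) = -5
Function('c')(E) = 4 (Function('c')(E) = Add(7, Add(-1, -2)) = Add(7, -3) = 4)
Mul(Add(669, Mul(w, Function('c')(Function('s')(-1)))), Pow(Add(-2157, -1719), -1)) = Mul(Add(669, Mul(-21, 4)), Pow(Add(-2157, -1719), -1)) = Mul(Add(669, -84), Pow(-3876, -1)) = Mul(585, Rational(-1, 3876)) = Rational(-195, 1292)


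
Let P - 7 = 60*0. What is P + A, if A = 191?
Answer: 198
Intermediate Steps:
P = 7 (P = 7 + 60*0 = 7 + 0 = 7)
P + A = 7 + 191 = 198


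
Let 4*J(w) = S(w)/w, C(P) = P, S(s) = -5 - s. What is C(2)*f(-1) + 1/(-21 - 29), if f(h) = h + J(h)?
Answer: -1/50 ≈ -0.020000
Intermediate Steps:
J(w) = (-5 - w)/(4*w) (J(w) = ((-5 - w)/w)/4 = (-5 - w)/(4*w))
f(h) = h + (-5 - h)/(4*h)
C(2)*f(-1) + 1/(-21 - 29) = 2*(-1/4 - 1 - 5/4/(-1)) + 1/(-21 - 29) = 2*(-1/4 - 1 - 5/4*(-1)) + 1/(-50) = 2*(-1/4 - 1 + 5/4) - 1/50 = 2*0 - 1/50 = 0 - 1/50 = -1/50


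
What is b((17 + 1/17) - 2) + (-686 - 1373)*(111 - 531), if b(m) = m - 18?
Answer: 14701210/17 ≈ 8.6478e+5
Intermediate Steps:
b(m) = -18 + m
b((17 + 1/17) - 2) + (-686 - 1373)*(111 - 531) = (-18 + ((17 + 1/17) - 2)) + (-686 - 1373)*(111 - 531) = (-18 + ((17 + 1/17) - 2)) - 2059*(-420) = (-18 + (290/17 - 2)) + 864780 = (-18 + 256/17) + 864780 = -50/17 + 864780 = 14701210/17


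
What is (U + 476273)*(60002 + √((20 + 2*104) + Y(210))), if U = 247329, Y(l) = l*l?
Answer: 43417567204 + 1447204*√11082 ≈ 4.3570e+10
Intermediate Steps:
Y(l) = l²
(U + 476273)*(60002 + √((20 + 2*104) + Y(210))) = (247329 + 476273)*(60002 + √((20 + 2*104) + 210²)) = 723602*(60002 + √((20 + 208) + 44100)) = 723602*(60002 + √(228 + 44100)) = 723602*(60002 + √44328) = 723602*(60002 + 2*√11082) = 43417567204 + 1447204*√11082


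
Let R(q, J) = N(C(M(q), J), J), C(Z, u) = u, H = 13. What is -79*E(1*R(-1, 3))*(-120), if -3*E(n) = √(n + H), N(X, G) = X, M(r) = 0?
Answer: -12640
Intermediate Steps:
R(q, J) = J
E(n) = -√(13 + n)/3 (E(n) = -√(n + 13)/3 = -√(13 + n)/3)
-79*E(1*R(-1, 3))*(-120) = -(-79)*√(13 + 1*3)/3*(-120) = -(-79)*√(13 + 3)/3*(-120) = -(-79)*√16/3*(-120) = -(-79)*4/3*(-120) = -79*(-4/3)*(-120) = (316/3)*(-120) = -12640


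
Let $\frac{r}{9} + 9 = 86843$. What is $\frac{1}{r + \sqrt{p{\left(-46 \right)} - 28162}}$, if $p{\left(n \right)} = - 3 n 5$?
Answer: $\frac{390753}{305375827754} - \frac{i \sqrt{1717}}{152687913877} \approx 1.2796 \cdot 10^{-6} - 2.7138 \cdot 10^{-10} i$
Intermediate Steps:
$p{\left(n \right)} = - 15 n$
$r = 781506$ ($r = -81 + 9 \cdot 86843 = -81 + 781587 = 781506$)
$\frac{1}{r + \sqrt{p{\left(-46 \right)} - 28162}} = \frac{1}{781506 + \sqrt{\left(-15\right) \left(-46\right) - 28162}} = \frac{1}{781506 + \sqrt{690 - 28162}} = \frac{1}{781506 + \sqrt{-27472}} = \frac{1}{781506 + 4 i \sqrt{1717}}$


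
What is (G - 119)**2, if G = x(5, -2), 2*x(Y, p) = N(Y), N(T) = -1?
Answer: 57121/4 ≈ 14280.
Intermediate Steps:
x(Y, p) = -1/2 (x(Y, p) = (1/2)*(-1) = -1/2)
G = -1/2 ≈ -0.50000
(G - 119)**2 = (-1/2 - 119)**2 = (-239/2)**2 = 57121/4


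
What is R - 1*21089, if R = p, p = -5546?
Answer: -26635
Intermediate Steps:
R = -5546
R - 1*21089 = -5546 - 1*21089 = -5546 - 21089 = -26635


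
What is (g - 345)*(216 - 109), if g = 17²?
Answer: -5992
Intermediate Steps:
g = 289
(g - 345)*(216 - 109) = (289 - 345)*(216 - 109) = -56*107 = -5992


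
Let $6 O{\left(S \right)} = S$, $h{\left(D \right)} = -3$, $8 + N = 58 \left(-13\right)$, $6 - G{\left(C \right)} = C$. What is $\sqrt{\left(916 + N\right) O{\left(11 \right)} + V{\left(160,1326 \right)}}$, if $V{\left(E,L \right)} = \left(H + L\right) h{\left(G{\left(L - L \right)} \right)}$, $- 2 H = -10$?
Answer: $\frac{22 i \sqrt{69}}{3} \approx 60.915 i$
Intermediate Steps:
$G{\left(C \right)} = 6 - C$
$N = -762$ ($N = -8 + 58 \left(-13\right) = -8 - 754 = -762$)
$H = 5$ ($H = \left(- \frac{1}{2}\right) \left(-10\right) = 5$)
$O{\left(S \right)} = \frac{S}{6}$
$V{\left(E,L \right)} = -15 - 3 L$ ($V{\left(E,L \right)} = \left(5 + L\right) \left(-3\right) = -15 - 3 L$)
$\sqrt{\left(916 + N\right) O{\left(11 \right)} + V{\left(160,1326 \right)}} = \sqrt{\left(916 - 762\right) \frac{1}{6} \cdot 11 - 3993} = \sqrt{154 \cdot \frac{11}{6} - 3993} = \sqrt{\frac{847}{3} - 3993} = \sqrt{- \frac{11132}{3}} = \frac{22 i \sqrt{69}}{3}$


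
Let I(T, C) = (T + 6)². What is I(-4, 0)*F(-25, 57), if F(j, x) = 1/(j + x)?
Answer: ⅛ ≈ 0.12500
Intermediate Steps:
I(T, C) = (6 + T)²
I(-4, 0)*F(-25, 57) = (6 - 4)²/(-25 + 57) = 2²/32 = 4*(1/32) = ⅛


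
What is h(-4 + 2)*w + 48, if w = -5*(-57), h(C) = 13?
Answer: 3753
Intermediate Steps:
w = 285
h(-4 + 2)*w + 48 = 13*285 + 48 = 3705 + 48 = 3753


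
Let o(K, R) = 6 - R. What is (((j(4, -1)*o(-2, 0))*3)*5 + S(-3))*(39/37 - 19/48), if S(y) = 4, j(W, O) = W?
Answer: 106379/444 ≈ 239.59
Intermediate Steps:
(((j(4, -1)*o(-2, 0))*3)*5 + S(-3))*(39/37 - 19/48) = (((4*(6 - 1*0))*3)*5 + 4)*(39/37 - 19/48) = (((4*(6 + 0))*3)*5 + 4)*(39*(1/37) - 19*1/48) = (((4*6)*3)*5 + 4)*(39/37 - 19/48) = ((24*3)*5 + 4)*(1169/1776) = (72*5 + 4)*(1169/1776) = (360 + 4)*(1169/1776) = 364*(1169/1776) = 106379/444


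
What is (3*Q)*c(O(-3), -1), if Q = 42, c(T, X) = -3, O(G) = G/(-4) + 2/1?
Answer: -378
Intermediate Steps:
O(G) = 2 - G/4 (O(G) = G*(-¼) + 2*1 = -G/4 + 2 = 2 - G/4)
(3*Q)*c(O(-3), -1) = (3*42)*(-3) = 126*(-3) = -378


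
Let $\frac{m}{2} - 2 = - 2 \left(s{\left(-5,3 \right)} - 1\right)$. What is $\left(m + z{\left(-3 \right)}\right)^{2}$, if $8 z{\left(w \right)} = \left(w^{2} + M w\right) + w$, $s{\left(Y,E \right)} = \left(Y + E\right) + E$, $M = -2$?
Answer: $\frac{121}{4} \approx 30.25$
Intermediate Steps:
$s{\left(Y,E \right)} = Y + 2 E$ ($s{\left(Y,E \right)} = \left(E + Y\right) + E = Y + 2 E$)
$z{\left(w \right)} = - \frac{w}{8} + \frac{w^{2}}{8}$ ($z{\left(w \right)} = \frac{\left(w^{2} - 2 w\right) + w}{8} = \frac{w^{2} - w}{8} = - \frac{w}{8} + \frac{w^{2}}{8}$)
$m = 4$ ($m = 4 + 2 \left(- 2 \left(\left(-5 + 2 \cdot 3\right) - 1\right)\right) = 4 + 2 \left(- 2 \left(\left(-5 + 6\right) - 1\right)\right) = 4 + 2 \left(- 2 \left(1 - 1\right)\right) = 4 + 2 \left(\left(-2\right) 0\right) = 4 + 2 \cdot 0 = 4 + 0 = 4$)
$\left(m + z{\left(-3 \right)}\right)^{2} = \left(4 + \frac{1}{8} \left(-3\right) \left(-1 - 3\right)\right)^{2} = \left(4 + \frac{1}{8} \left(-3\right) \left(-4\right)\right)^{2} = \left(4 + \frac{3}{2}\right)^{2} = \left(\frac{11}{2}\right)^{2} = \frac{121}{4}$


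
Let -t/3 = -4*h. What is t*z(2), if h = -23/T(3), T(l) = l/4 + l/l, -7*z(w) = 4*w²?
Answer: 17664/49 ≈ 360.49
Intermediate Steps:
z(w) = -4*w²/7
T(l) = 1 + l/4 (T(l) = l*(¼) + 1 = l/4 + 1 = 1 + l/4)
h = -92/7 (h = -23/(1 + (¼)*3) = -23/(1 + ¾) = -23/7/4 = -23*4/7 = -92/7 ≈ -13.143)
t = -1104/7 (t = -(-12)*(-92)/7 = -3*368/7 = -1104/7 ≈ -157.71)
t*z(2) = -(-4416)*2²/49 = -(-4416)*4/49 = -1104/7*(-16/7) = 17664/49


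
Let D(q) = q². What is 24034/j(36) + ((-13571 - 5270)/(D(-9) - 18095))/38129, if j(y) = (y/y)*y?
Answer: 2063486639960/3090851127 ≈ 667.61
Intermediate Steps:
j(y) = y (j(y) = 1*y = y)
24034/j(36) + ((-13571 - 5270)/(D(-9) - 18095))/38129 = 24034/36 + ((-13571 - 5270)/((-9)² - 18095))/38129 = 24034*(1/36) - 18841/(81 - 18095)*(1/38129) = 12017/18 - 18841/(-18014)*(1/38129) = 12017/18 - 18841*(-1/18014)*(1/38129) = 12017/18 + (18841/18014)*(1/38129) = 12017/18 + 18841/686855806 = 2063486639960/3090851127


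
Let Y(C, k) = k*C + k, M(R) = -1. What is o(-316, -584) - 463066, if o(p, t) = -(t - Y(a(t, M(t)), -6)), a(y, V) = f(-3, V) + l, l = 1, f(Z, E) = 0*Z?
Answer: -462494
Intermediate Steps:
f(Z, E) = 0
a(y, V) = 1 (a(y, V) = 0 + 1 = 1)
Y(C, k) = k + C*k (Y(C, k) = C*k + k = k + C*k)
o(p, t) = -12 - t (o(p, t) = -(t - (-6)*(1 + 1)) = -(t - (-6)*2) = -(t - 1*(-12)) = -(t + 12) = -(12 + t) = -12 - t)
o(-316, -584) - 463066 = (-12 - 1*(-584)) - 463066 = (-12 + 584) - 463066 = 572 - 463066 = -462494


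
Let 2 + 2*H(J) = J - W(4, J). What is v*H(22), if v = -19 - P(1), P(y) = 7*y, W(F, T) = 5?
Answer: -195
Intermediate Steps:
H(J) = -7/2 + J/2 (H(J) = -1 + (J - 1*5)/2 = -1 + (J - 5)/2 = -1 + (-5 + J)/2 = -1 + (-5/2 + J/2) = -7/2 + J/2)
v = -26 (v = -19 - 7 = -26)
v*H(22) = -26*(-7/2 + (1/2)*22) = -26*(-7/2 + 11) = -26*15/2 = -195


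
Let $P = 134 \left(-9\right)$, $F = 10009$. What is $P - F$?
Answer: $-11215$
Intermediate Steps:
$P = -1206$
$P - F = -1206 - 10009 = -11215$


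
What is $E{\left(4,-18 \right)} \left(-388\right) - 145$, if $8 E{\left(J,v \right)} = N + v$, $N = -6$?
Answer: $1019$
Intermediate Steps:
$E{\left(J,v \right)} = - \frac{3}{4} + \frac{v}{8}$ ($E{\left(J,v \right)} = \frac{-6 + v}{8} = - \frac{3}{4} + \frac{v}{8}$)
$E{\left(4,-18 \right)} \left(-388\right) - 145 = \left(- \frac{3}{4} + \frac{1}{8} \left(-18\right)\right) \left(-388\right) - 145 = \left(- \frac{3}{4} - \frac{9}{4}\right) \left(-388\right) - 145 = \left(-3\right) \left(-388\right) - 145 = 1164 - 145 = 1019$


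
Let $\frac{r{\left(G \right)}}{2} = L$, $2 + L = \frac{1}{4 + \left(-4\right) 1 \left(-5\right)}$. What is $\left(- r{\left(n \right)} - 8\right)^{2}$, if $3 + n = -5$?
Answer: $\frac{2401}{144} \approx 16.674$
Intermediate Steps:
$n = -8$ ($n = -3 - 5 = -8$)
$L = - \frac{47}{24}$ ($L = -2 + \frac{1}{4 + \left(-4\right) 1 \left(-5\right)} = -2 + \frac{1}{4 - -20} = -2 + \frac{1}{4 + 20} = -2 + \frac{1}{24} = - \frac{47}{24} \approx -1.9583$)
$r{\left(G \right)} = - \frac{47}{12}$ ($r{\left(G \right)} = 2 \left(- \frac{47}{24}\right) = - \frac{47}{12}$)
$\left(- r{\left(n \right)} - 8\right)^{2} = \left(\left(-1\right) \left(- \frac{47}{12}\right) - 8\right)^{2} = \left(\frac{47}{12} - 8\right)^{2} = \left(- \frac{49}{12}\right)^{2} = \frac{2401}{144}$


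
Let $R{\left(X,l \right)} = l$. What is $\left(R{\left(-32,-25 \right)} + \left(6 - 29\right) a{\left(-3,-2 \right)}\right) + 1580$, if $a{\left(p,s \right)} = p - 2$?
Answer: $1670$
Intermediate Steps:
$a{\left(p,s \right)} = -2 + p$ ($a{\left(p,s \right)} = p - 2 = -2 + p$)
$\left(R{\left(-32,-25 \right)} + \left(6 - 29\right) a{\left(-3,-2 \right)}\right) + 1580 = \left(-25 + \left(6 - 29\right) \left(-2 - 3\right)\right) + 1580 = \left(-25 - -115\right) + 1580 = \left(-25 + 115\right) + 1580 = 90 + 1580 = 1670$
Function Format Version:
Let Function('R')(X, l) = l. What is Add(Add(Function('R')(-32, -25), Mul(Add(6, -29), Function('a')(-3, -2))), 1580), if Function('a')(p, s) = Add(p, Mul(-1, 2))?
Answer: 1670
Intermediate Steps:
Function('a')(p, s) = Add(-2, p) (Function('a')(p, s) = Add(p, -2) = Add(-2, p))
Add(Add(Function('R')(-32, -25), Mul(Add(6, -29), Function('a')(-3, -2))), 1580) = Add(Add(-25, Mul(Add(6, -29), Add(-2, -3))), 1580) = Add(Add(-25, Mul(-23, -5)), 1580) = Add(Add(-25, 115), 1580) = Add(90, 1580) = 1670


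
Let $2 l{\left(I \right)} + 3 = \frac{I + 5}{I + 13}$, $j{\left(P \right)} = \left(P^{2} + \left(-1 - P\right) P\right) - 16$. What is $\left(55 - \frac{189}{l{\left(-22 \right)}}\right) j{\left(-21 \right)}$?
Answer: $1976$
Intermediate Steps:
$j{\left(P \right)} = -16 + P^{2} + P \left(-1 - P\right)$ ($j{\left(P \right)} = \left(P^{2} + P \left(-1 - P\right)\right) - 16 = -16 + P^{2} + P \left(-1 - P\right)$)
$l{\left(I \right)} = - \frac{3}{2} + \frac{5 + I}{2 \left(13 + I\right)}$ ($l{\left(I \right)} = - \frac{3}{2} + \frac{\left(I + 5\right) \frac{1}{I + 13}}{2} = - \frac{3}{2} + \frac{\left(5 + I\right) \frac{1}{13 + I}}{2} = - \frac{3}{2} + \frac{\frac{1}{13 + I} \left(5 + I\right)}{2} = - \frac{3}{2} + \frac{5 + I}{2 \left(13 + I\right)}$)
$\left(55 - \frac{189}{l{\left(-22 \right)}}\right) j{\left(-21 \right)} = \left(55 - \frac{189}{\frac{1}{13 - 22} \left(-17 - -22\right)}\right) \left(-16 - -21\right) = \left(55 - \frac{189}{\frac{1}{-9} \left(-17 + 22\right)}\right) \left(-16 + 21\right) = \left(55 - \frac{189}{\left(- \frac{1}{9}\right) 5}\right) 5 = \left(55 - \frac{189}{- \frac{5}{9}}\right) 5 = \left(55 - - \frac{1701}{5}\right) 5 = \left(55 + \frac{1701}{5}\right) 5 = \frac{1976}{5} \cdot 5 = 1976$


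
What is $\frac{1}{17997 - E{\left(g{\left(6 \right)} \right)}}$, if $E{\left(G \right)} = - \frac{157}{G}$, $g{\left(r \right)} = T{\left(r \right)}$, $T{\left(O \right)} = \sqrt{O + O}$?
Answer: $\frac{215964}{3886679459} - \frac{314 \sqrt{3}}{3886679459} \approx 5.5425 \cdot 10^{-5}$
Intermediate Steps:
$T{\left(O \right)} = \sqrt{2} \sqrt{O}$ ($T{\left(O \right)} = \sqrt{2 O} = \sqrt{2} \sqrt{O}$)
$g{\left(r \right)} = \sqrt{2} \sqrt{r}$
$\frac{1}{17997 - E{\left(g{\left(6 \right)} \right)}} = \frac{1}{17997 - - \frac{157}{\sqrt{2} \sqrt{6}}} = \frac{1}{17997 - - \frac{157}{2 \sqrt{3}}} = \frac{1}{17997 - - 157 \frac{\sqrt{3}}{6}} = \frac{1}{17997 - - \frac{157 \sqrt{3}}{6}} = \frac{1}{17997 + \frac{157 \sqrt{3}}{6}}$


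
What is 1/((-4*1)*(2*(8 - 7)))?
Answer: -1/8 ≈ -0.12500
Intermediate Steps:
1/((-4*1)*(2*(8 - 7))) = 1/(-8) = -1/8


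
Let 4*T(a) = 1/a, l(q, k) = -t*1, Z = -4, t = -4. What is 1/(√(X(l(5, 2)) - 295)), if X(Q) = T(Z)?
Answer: -4*I*√4721/4721 ≈ -0.058216*I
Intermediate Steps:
l(q, k) = 4 (l(q, k) = -1*(-4)*1 = 4*1 = 4)
T(a) = 1/(4*a)
X(Q) = -1/16 (X(Q) = (¼)/(-4) = (¼)*(-¼) = -1/16)
1/(√(X(l(5, 2)) - 295)) = 1/(√(-1/16 - 295)) = 1/(√(-4721/16)) = 1/(I*√4721/4) = -4*I*√4721/4721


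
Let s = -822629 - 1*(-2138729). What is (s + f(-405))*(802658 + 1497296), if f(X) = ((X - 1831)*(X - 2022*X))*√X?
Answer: 3026969459400 - 37883909932647480*I*√5 ≈ 3.027e+12 - 8.4711e+16*I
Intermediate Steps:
s = 1316100 (s = -822629 + 2138729 = 1316100)
f(X) = -2021*X^(3/2)*(-1831 + X) (f(X) = ((-1831 + X)*(-2021*X))*√X = (-2021*X*(-1831 + X))*√X = -2021*X^(3/2)*(-1831 + X))
(s + f(-405))*(802658 + 1497296) = (1316100 + 2021*(-405)^(3/2)*(1831 - 1*(-405)))*(802658 + 1497296) = (1316100 + 2021*(-3645*I*√5)*(1831 + 405))*2299954 = (1316100 + 2021*(-3645*I*√5)*2236)*2299954 = (1316100 - 16471594620*I*√5)*2299954 = 3026969459400 - 37883909932647480*I*√5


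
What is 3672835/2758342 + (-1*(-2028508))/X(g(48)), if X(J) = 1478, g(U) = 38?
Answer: 2800373631933/2038414738 ≈ 1373.8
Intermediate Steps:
3672835/2758342 + (-1*(-2028508))/X(g(48)) = 3672835/2758342 - 1*(-2028508)/1478 = 3672835*(1/2758342) + 2028508*(1/1478) = 3672835/2758342 + 1014254/739 = 2800373631933/2038414738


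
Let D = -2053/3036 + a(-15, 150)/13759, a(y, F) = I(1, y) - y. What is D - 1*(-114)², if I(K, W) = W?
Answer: -39457909/3036 ≈ -12997.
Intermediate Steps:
a(y, F) = 0 (a(y, F) = y - y = 0)
D = -2053/3036 (D = -2053/3036 + 0/13759 = -2053*1/3036 + 0*(1/13759) = -2053/3036 + 0 = -2053/3036 ≈ -0.67622)
D - 1*(-114)² = -2053/3036 - 1*(-114)² = -2053/3036 - 1*12996 = -2053/3036 - 12996 = -39457909/3036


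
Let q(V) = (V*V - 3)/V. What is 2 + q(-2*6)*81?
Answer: -3799/4 ≈ -949.75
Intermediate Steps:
q(V) = (-3 + V²)/V (q(V) = (V² - 3)/V = (-3 + V²)/V)
2 + q(-2*6)*81 = 2 + (-2*6 - 3/((-2*6)))*81 = 2 + (-12 - 3/(-12))*81 = 2 + (-12 - 3*(-1/12))*81 = 2 + (-12 + ¼)*81 = 2 - 47/4*81 = 2 - 3807/4 = -3799/4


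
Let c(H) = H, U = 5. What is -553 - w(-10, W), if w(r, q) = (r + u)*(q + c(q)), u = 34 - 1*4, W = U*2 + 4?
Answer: -1113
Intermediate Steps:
W = 14 (W = 5*2 + 4 = 10 + 4 = 14)
u = 30 (u = 34 - 4 = 30)
w(r, q) = 2*q*(30 + r) (w(r, q) = (r + 30)*(q + q) = (30 + r)*(2*q) = 2*q*(30 + r))
-553 - w(-10, W) = -553 - 2*14*(30 - 10) = -553 - 2*14*20 = -553 - 1*560 = -553 - 560 = -1113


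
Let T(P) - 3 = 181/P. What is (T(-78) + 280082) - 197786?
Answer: 6419141/78 ≈ 82297.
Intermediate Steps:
T(P) = 3 + 181/P
(T(-78) + 280082) - 197786 = ((3 + 181/(-78)) + 280082) - 197786 = ((3 + 181*(-1/78)) + 280082) - 197786 = ((3 - 181/78) + 280082) - 197786 = (53/78 + 280082) - 197786 = 21846449/78 - 197786 = 6419141/78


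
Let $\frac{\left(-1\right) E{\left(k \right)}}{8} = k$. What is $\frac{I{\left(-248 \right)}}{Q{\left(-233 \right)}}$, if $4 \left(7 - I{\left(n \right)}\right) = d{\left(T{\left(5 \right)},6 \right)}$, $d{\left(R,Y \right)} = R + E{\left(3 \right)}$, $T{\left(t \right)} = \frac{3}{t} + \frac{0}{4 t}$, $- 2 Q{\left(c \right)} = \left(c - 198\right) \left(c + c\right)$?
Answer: $- \frac{257}{2008460} \approx -0.00012796$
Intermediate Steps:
$Q{\left(c \right)} = - c \left(-198 + c\right)$ ($Q{\left(c \right)} = - \frac{\left(c - 198\right) \left(c + c\right)}{2} = - \frac{\left(-198 + c\right) 2 c}{2} = - \frac{2 c \left(-198 + c\right)}{2} = - c \left(-198 + c\right)$)
$T{\left(t \right)} = \frac{3}{t}$ ($T{\left(t \right)} = \frac{3}{t} + 0 \frac{1}{4 t} = \frac{3}{t} + 0 = \frac{3}{t}$)
$E{\left(k \right)} = - 8 k$
$d{\left(R,Y \right)} = -24 + R$ ($d{\left(R,Y \right)} = R - 24 = -24 + R$)
$I{\left(n \right)} = \frac{257}{20}$ ($I{\left(n \right)} = 7 - \frac{-24 + \frac{3}{5}}{4} = 7 - - \frac{117}{20} = 7 + \frac{117}{20} = \frac{257}{20}$)
$\frac{I{\left(-248 \right)}}{Q{\left(-233 \right)}} = \frac{257}{20 \left(- 233 \left(198 - -233\right)\right)} = \frac{257}{20 \left(- 233 \left(198 + 233\right)\right)} = \frac{257}{20 \left(\left(-233\right) 431\right)} = \frac{257}{20 \left(-100423\right)} = \frac{257}{20} \left(- \frac{1}{100423}\right) = - \frac{257}{2008460}$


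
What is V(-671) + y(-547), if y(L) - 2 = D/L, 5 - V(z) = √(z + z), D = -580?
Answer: 4409/547 - I*√1342 ≈ 8.0603 - 36.633*I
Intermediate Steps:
V(z) = 5 - √2*√z (V(z) = 5 - √(z + z) = 5 - √(2*z) = 5 - √2*√z)
y(L) = 2 - 580/L
V(-671) + y(-547) = (5 - √2*√(-671)) + (2 - 580/(-547)) = (5 - √2*I*√671) + (2 - 580*(-1/547)) = (5 - I*√1342) + (2 + 580/547) = (5 - I*√1342) + 1674/547 = 4409/547 - I*√1342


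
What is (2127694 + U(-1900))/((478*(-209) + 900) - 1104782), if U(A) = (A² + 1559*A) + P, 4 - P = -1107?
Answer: -2776705/1203784 ≈ -2.3066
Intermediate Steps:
P = 1111 (P = 4 - 1*(-1107) = 4 + 1107 = 1111)
U(A) = 1111 + A² + 1559*A (U(A) = (A² + 1559*A) + 1111 = 1111 + A² + 1559*A)
(2127694 + U(-1900))/((478*(-209) + 900) - 1104782) = (2127694 + (1111 + (-1900)² + 1559*(-1900)))/((478*(-209) + 900) - 1104782) = (2127694 + (1111 + 3610000 - 2962100))/((-99902 + 900) - 1104782) = (2127694 + 649011)/(-99002 - 1104782) = 2776705/(-1203784) = 2776705*(-1/1203784) = -2776705/1203784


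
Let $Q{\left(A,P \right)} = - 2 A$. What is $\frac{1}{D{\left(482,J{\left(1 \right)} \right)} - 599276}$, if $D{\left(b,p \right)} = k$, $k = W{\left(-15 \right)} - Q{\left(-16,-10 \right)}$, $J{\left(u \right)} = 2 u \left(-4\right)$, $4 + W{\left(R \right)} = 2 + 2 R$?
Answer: $- \frac{1}{599340} \approx -1.6685 \cdot 10^{-6}$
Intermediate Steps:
$W{\left(R \right)} = -2 + 2 R$ ($W{\left(R \right)} = -4 + \left(2 + 2 R\right) = -2 + 2 R$)
$J{\left(u \right)} = - 8 u$
$k = -64$ ($k = \left(-2 + 2 \left(-15\right)\right) - \left(-2\right) \left(-16\right) = \left(-2 - 30\right) - 32 = -32 - 32 = -64$)
$D{\left(b,p \right)} = -64$
$\frac{1}{D{\left(482,J{\left(1 \right)} \right)} - 599276} = \frac{1}{-64 - 599276} = \frac{1}{-599340} = - \frac{1}{599340}$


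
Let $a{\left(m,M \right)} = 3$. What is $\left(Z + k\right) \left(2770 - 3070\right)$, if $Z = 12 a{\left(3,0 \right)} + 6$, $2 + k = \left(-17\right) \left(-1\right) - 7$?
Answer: $-15000$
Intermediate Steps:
$k = 8$ ($k = -2 - -10 = -2 + \left(17 - 7\right) = -2 + 10 = 8$)
$Z = 42$ ($Z = 12 \cdot 3 + 6 = 36 + 6 = 42$)
$\left(Z + k\right) \left(2770 - 3070\right) = \left(42 + 8\right) \left(2770 - 3070\right) = 50 \left(2770 - 3070\right) = 50 \left(-300\right) = -15000$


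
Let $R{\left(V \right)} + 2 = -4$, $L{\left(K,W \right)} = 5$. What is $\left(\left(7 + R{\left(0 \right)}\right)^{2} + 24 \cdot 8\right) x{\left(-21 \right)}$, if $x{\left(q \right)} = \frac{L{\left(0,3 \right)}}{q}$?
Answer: $- \frac{965}{21} \approx -45.952$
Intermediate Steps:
$R{\left(V \right)} = -6$ ($R{\left(V \right)} = -2 - 4 = -6$)
$x{\left(q \right)} = \frac{5}{q}$
$\left(\left(7 + R{\left(0 \right)}\right)^{2} + 24 \cdot 8\right) x{\left(-21 \right)} = \left(\left(7 - 6\right)^{2} + 24 \cdot 8\right) \frac{5}{-21} = \left(1^{2} + 192\right) 5 \left(- \frac{1}{21}\right) = \left(1 + 192\right) \left(- \frac{5}{21}\right) = 193 \left(- \frac{5}{21}\right) = - \frac{965}{21}$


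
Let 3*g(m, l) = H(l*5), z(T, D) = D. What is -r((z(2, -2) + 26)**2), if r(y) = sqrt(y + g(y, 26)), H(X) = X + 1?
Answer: -13*sqrt(33)/3 ≈ -24.893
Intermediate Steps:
H(X) = 1 + X
g(m, l) = 1/3 + 5*l/3 (g(m, l) = (1 + l*5)/3 = (1 + 5*l)/3 = 1/3 + 5*l/3)
r(y) = sqrt(131/3 + y) (r(y) = sqrt(y + (1/3 + (5/3)*26)) = sqrt(y + (1/3 + 130/3)) = sqrt(y + 131/3) = sqrt(131/3 + y))
-r((z(2, -2) + 26)**2) = -sqrt(393 + 9*(-2 + 26)**2)/3 = -sqrt(393 + 9*24**2)/3 = -sqrt(393 + 9*576)/3 = -sqrt(393 + 5184)/3 = -sqrt(5577)/3 = -13*sqrt(33)/3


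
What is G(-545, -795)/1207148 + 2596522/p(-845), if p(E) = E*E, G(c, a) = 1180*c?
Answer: 668799215439/215483462675 ≈ 3.1037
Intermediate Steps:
p(E) = E²
G(-545, -795)/1207148 + 2596522/p(-845) = (1180*(-545))/1207148 + 2596522/((-845)²) = -643100*1/1207148 + 2596522/714025 = -160775/301787 + 2596522*(1/714025) = -160775/301787 + 2596522/714025 = 668799215439/215483462675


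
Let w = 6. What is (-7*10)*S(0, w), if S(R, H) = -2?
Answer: 140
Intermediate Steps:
(-7*10)*S(0, w) = -7*10*(-2) = -70*(-2) = 140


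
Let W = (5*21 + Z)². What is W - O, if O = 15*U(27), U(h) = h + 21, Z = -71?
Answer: 436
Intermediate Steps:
U(h) = 21 + h
W = 1156 (W = (5*21 - 71)² = (105 - 71)² = 34² = 1156)
O = 720 (O = 15*(21 + 27) = 15*48 = 720)
W - O = 1156 - 1*720 = 1156 - 720 = 436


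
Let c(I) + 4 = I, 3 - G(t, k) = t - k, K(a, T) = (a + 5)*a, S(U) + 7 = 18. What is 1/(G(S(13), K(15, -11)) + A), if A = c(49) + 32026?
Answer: 1/32363 ≈ 3.0899e-5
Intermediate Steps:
S(U) = 11 (S(U) = -7 + 18 = 11)
K(a, T) = a*(5 + a) (K(a, T) = (5 + a)*a = a*(5 + a))
G(t, k) = 3 + k - t (G(t, k) = 3 - (t - k) = 3 + (k - t) = 3 + k - t)
c(I) = -4 + I
A = 32071 (A = (-4 + 49) + 32026 = 45 + 32026 = 32071)
1/(G(S(13), K(15, -11)) + A) = 1/((3 + 15*(5 + 15) - 1*11) + 32071) = 1/((3 + 15*20 - 11) + 32071) = 1/((3 + 300 - 11) + 32071) = 1/(292 + 32071) = 1/32363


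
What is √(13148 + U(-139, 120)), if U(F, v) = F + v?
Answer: √13129 ≈ 114.58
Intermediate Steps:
√(13148 + U(-139, 120)) = √(13148 + (-139 + 120)) = √(13148 - 19) = √13129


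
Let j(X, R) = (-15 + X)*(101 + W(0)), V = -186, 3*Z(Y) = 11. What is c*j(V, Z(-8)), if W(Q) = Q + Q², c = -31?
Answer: 629331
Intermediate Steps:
Z(Y) = 11/3 (Z(Y) = (⅓)*11 = 11/3)
j(X, R) = -1515 + 101*X (j(X, R) = (-15 + X)*(101 + 0*(1 + 0)) = (-15 + X)*(101 + 0*1) = (-15 + X)*(101 + 0) = (-15 + X)*101 = -1515 + 101*X)
c*j(V, Z(-8)) = -31*(-1515 + 101*(-186)) = -31*(-1515 - 18786) = -31*(-20301) = 629331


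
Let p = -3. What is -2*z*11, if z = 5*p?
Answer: 330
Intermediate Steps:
z = -15 (z = 5*(-3) = -15)
-2*z*11 = -2*(-15)*11 = 30*11 = 330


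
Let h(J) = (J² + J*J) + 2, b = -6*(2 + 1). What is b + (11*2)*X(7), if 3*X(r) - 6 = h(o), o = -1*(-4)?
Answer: 826/3 ≈ 275.33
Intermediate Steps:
o = 4
b = -18 (b = -6*3 = -18)
h(J) = 2 + 2*J² (h(J) = (J² + J²) + 2 = 2*J² + 2 = 2 + 2*J²)
X(r) = 40/3 (X(r) = 2 + (2 + 2*4²)/3 = 2 + (2 + 2*16)/3 = 2 + (2 + 32)/3 = 2 + (⅓)*34 = 2 + 34/3 = 40/3)
b + (11*2)*X(7) = -18 + (11*2)*(40/3) = -18 + 22*(40/3) = -18 + 880/3 = 826/3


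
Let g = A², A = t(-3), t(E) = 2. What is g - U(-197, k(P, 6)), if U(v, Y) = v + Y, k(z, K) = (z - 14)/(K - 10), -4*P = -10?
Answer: 1585/8 ≈ 198.13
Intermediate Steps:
P = 5/2 (P = -¼*(-10) = 5/2 ≈ 2.5000)
A = 2
g = 4 (g = 2² = 4)
k(z, K) = (-14 + z)/(-10 + K)
U(v, Y) = Y + v
g - U(-197, k(P, 6)) = 4 - ((-14 + 5/2)/(-10 + 6) - 197) = 4 - (-23/2/(-4) - 197) = 4 - (-¼*(-23/2) - 197) = 4 - (23/8 - 197) = 4 - 1*(-1553/8) = 4 + 1553/8 = 1585/8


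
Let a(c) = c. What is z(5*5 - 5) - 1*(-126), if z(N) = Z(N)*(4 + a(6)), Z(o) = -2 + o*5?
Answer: 1106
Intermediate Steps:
Z(o) = -2 + 5*o
z(N) = -20 + 50*N (z(N) = (-2 + 5*N)*(4 + 6) = (-2 + 5*N)*10 = -20 + 50*N)
z(5*5 - 5) - 1*(-126) = (-20 + 50*(5*5 - 5)) - 1*(-126) = (-20 + 50*(25 - 5)) + 126 = (-20 + 50*20) + 126 = (-20 + 1000) + 126 = 980 + 126 = 1106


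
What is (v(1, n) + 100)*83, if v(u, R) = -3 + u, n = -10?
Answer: 8134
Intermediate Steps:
(v(1, n) + 100)*83 = ((-3 + 1) + 100)*83 = (-2 + 100)*83 = 98*83 = 8134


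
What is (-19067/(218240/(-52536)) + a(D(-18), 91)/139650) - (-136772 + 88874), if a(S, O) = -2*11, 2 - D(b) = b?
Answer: 1817824589179/34633200 ≈ 52488.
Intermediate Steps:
D(b) = 2 - b
a(S, O) = -22
(-19067/(218240/(-52536)) + a(D(-18), 91)/139650) - (-136772 + 88874) = (-19067/(218240/(-52536)) - 22/139650) - (-136772 + 88874) = (-19067/(218240*(-1/52536)) - 22*1/139650) - 1*(-47898) = (-19067/(-2480/597) - 11/69825) + 47898 = (-19067*(-597/2480) - 11/69825) + 47898 = (11382999/2480 - 11/69825) + 47898 = 158963575579/34633200 + 47898 = 1817824589179/34633200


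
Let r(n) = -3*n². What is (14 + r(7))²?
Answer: 17689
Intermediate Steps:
(14 + r(7))² = (14 - 3*7²)² = (14 - 3*49)² = (14 - 147)² = (-133)² = 17689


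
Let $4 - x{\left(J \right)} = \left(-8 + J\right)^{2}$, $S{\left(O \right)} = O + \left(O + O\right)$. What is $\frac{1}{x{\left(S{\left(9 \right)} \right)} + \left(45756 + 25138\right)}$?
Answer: $\frac{1}{70537} \approx 1.4177 \cdot 10^{-5}$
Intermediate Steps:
$S{\left(O \right)} = 3 O$ ($S{\left(O \right)} = O + 2 O = 3 O$)
$x{\left(J \right)} = 4 - \left(-8 + J\right)^{2}$
$\frac{1}{x{\left(S{\left(9 \right)} \right)} + \left(45756 + 25138\right)} = \frac{1}{\left(4 - \left(-8 + 3 \cdot 9\right)^{2}\right) + \left(45756 + 25138\right)} = \frac{1}{\left(4 - \left(-8 + 27\right)^{2}\right) + 70894} = \frac{1}{\left(4 - 19^{2}\right) + 70894} = \frac{1}{\left(4 - 361\right) + 70894} = \frac{1}{-357 + 70894} = \frac{1}{70537}$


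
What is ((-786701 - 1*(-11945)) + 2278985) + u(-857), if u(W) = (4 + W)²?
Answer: 2231838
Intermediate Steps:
((-786701 - 1*(-11945)) + 2278985) + u(-857) = ((-786701 - 1*(-11945)) + 2278985) + (4 - 857)² = ((-786701 + 11945) + 2278985) + (-853)² = (-774756 + 2278985) + 727609 = 1504229 + 727609 = 2231838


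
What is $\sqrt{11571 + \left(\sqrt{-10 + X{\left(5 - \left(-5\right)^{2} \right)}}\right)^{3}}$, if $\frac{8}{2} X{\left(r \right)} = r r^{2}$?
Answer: $\sqrt{11571 - 2010 i \sqrt{2010}} \approx 226.3 - 199.1 i$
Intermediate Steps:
$X{\left(r \right)} = \frac{r^{3}}{4}$ ($X{\left(r \right)} = \frac{r r^{2}}{4} = \frac{r^{3}}{4}$)
$\sqrt{11571 + \left(\sqrt{-10 + X{\left(5 - \left(-5\right)^{2} \right)}}\right)^{3}} = \sqrt{11571 + \left(\sqrt{-10 + \frac{\left(5 - \left(-5\right)^{2}\right)^{3}}{4}}\right)^{3}} = \sqrt{11571 + \left(\sqrt{-10 + \frac{\left(5 - 25\right)^{3}}{4}}\right)^{3}} = \sqrt{11571 + \left(\sqrt{-10 + \frac{\left(-20\right)^{3}}{4}}\right)^{3}} = \sqrt{11571 + \left(\sqrt{-10 + \frac{1}{4} \left(-8000\right)}\right)^{3}} = \sqrt{11571 + \left(\sqrt{-10 - 2000}\right)^{3}} = \sqrt{11571 + \left(\sqrt{-2010}\right)^{3}} = \sqrt{11571 + \left(i \sqrt{2010}\right)^{3}} = \sqrt{11571 - 2010 i \sqrt{2010}}$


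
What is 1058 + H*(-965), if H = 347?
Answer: -333797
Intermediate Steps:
1058 + H*(-965) = 1058 + 347*(-965) = 1058 - 334855 = -333797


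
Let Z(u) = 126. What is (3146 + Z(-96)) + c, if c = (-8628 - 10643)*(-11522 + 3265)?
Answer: 159123919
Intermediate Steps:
c = 159120647 (c = -19271*(-8257) = 159120647)
(3146 + Z(-96)) + c = (3146 + 126) + 159120647 = 3272 + 159120647 = 159123919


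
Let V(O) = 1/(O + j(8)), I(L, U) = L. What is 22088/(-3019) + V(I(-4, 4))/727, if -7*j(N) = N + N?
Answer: -706572077/96571772 ≈ -7.3166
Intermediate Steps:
j(N) = -2*N/7 (j(N) = -(N + N)/7 = -2*N/7)
V(O) = 1/(-16/7 + O) (V(O) = 1/(O - 2/7*8) = 1/(O - 16/7) = 1/(-16/7 + O))
22088/(-3019) + V(I(-4, 4))/727 = 22088/(-3019) + (7/(-16 + 7*(-4)))/727 = 22088*(-1/3019) + (7/(-16 - 28))*(1/727) = -22088/3019 + (7/(-44))*(1/727) = -22088/3019 + (7*(-1/44))*(1/727) = -22088/3019 - 7/44*1/727 = -22088/3019 - 7/31988 = -706572077/96571772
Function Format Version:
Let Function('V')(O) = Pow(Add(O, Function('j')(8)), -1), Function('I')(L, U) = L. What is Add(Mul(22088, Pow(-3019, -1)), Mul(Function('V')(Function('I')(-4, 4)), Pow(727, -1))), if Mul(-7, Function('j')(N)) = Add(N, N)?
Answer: Rational(-706572077, 96571772) ≈ -7.3166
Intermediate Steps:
Function('j')(N) = Mul(Rational(-2, 7), N) (Function('j')(N) = Mul(Rational(-1, 7), Add(N, N)) = Mul(Rational(-1, 7), Mul(2, N)) = Mul(Rational(-2, 7), N))
Function('V')(O) = Pow(Add(Rational(-16, 7), O), -1) (Function('V')(O) = Pow(Add(O, Mul(Rational(-2, 7), 8)), -1) = Pow(Add(O, Rational(-16, 7)), -1) = Pow(Add(Rational(-16, 7), O), -1))
Add(Mul(22088, Pow(-3019, -1)), Mul(Function('V')(Function('I')(-4, 4)), Pow(727, -1))) = Add(Mul(22088, Pow(-3019, -1)), Mul(Mul(7, Pow(Add(-16, Mul(7, -4)), -1)), Pow(727, -1))) = Add(Mul(22088, Rational(-1, 3019)), Mul(Mul(7, Pow(Add(-16, -28), -1)), Rational(1, 727))) = Add(Rational(-22088, 3019), Mul(Mul(7, Pow(-44, -1)), Rational(1, 727))) = Add(Rational(-22088, 3019), Mul(Mul(7, Rational(-1, 44)), Rational(1, 727))) = Add(Rational(-22088, 3019), Mul(Rational(-7, 44), Rational(1, 727))) = Add(Rational(-22088, 3019), Rational(-7, 31988)) = Rational(-706572077, 96571772)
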